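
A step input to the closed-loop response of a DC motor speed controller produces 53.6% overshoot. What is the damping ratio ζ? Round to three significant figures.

From %OS = 100·exp(−πζ/√(1−ζ²)), invert to get ζ = −ln(OS)/√(π² + ln²(OS)) with OS = 0.536.
−ln 0.536 = 0.6236, so ζ = 0.6236/√(π² + 0.3889) = 0.195.

ζ ≈ 0.195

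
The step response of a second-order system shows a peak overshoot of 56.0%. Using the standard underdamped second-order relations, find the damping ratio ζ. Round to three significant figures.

ζ ≈ 0.181

Inverting the overshoot relation: ζ = |ln 0.560|/√(π² + ln²0.560) = 0.181.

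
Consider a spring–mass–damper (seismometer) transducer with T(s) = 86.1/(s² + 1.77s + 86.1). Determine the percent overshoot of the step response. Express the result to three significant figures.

%OS ≈ 74.0%

Comparing the denominator to s² + 2ζω_n s + ω_n²: ω_n = √86.1 = 9.28 rad/s, and 2ζω_n = 1.77 so ζ = 1.77/(2·9.28) = 0.0954.
%OS = 100·exp(−πζ/√(1−ζ²)) = 74.0%.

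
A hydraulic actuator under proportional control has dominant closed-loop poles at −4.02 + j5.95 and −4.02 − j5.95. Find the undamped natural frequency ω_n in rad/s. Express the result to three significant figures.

|pole| = ω_n = √(4.02² + 5.95²) = 7.18 rad/s; ζ = cos θ = σ/ω_n = 0.560.

ω_n ≈ 7.18 rad/s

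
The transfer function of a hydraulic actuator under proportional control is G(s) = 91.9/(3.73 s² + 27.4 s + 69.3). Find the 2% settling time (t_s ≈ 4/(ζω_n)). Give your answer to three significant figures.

t_s ≈ 1.09 s

Dividing through by 3.73: denominator becomes s² + 7.346 s + 18.58.
So ω_n = √18.58 = 4.31 rad/s and ζ = 7.346/(2·4.31) = 0.852.
t_s ≈ 4/(ζω_n) = 1.09 s.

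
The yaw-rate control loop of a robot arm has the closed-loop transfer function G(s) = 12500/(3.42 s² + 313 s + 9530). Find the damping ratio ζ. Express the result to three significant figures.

Dividing through by 3.42: denominator becomes s² + 91.52 s + 2787.
So ω_n = √2787 = 52.8 rad/s and ζ = 91.52/(2·52.8) = 0.867.

ζ ≈ 0.867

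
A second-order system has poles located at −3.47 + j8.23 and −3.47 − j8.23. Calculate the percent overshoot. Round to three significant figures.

%OS ≈ 26.6%

|pole| = ω_n = √(3.47² + 8.23²) = 8.93 rad/s; ζ = cos θ = σ/ω_n = 0.389.
%OS = 100·exp(−πζ/√(1−ζ²)) = 26.6%.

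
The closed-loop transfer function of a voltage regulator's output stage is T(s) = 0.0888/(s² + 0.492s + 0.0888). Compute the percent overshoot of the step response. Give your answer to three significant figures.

Comparing the denominator to s² + 2ζω_n s + ω_n²: ω_n = √0.0888 = 0.298 rad/s, and 2ζω_n = 0.492 so ζ = 0.492/(2·0.298) = 0.826.
%OS = 100·exp(−πζ/√(1−ζ²)) = 1.01%.

%OS ≈ 1.01%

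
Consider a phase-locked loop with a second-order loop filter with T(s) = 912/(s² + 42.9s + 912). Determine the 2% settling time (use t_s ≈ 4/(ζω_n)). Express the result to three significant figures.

t_s ≈ 0.186 s

Comparing the denominator to s² + 2ζω_n s + ω_n²: ω_n = √912 = 30.2 rad/s, and 2ζω_n = 42.9 so ζ = 42.9/(2·30.2) = 0.710.
t_s ≈ 4/(ζω_n) = 4/(0.710·30.2) = 0.186 s.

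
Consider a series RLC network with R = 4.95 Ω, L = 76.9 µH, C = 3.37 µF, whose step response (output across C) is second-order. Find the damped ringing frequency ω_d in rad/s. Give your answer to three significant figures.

ω_d ≈ 53100 rad/s

For a series RLC circuit (capacitor voltage as output), ω_n = 1/√(LC) = 1/√(76.9 µH · 3.37 µF) = 62100 rad/s.
ζ = (R/2)·√(C/L) = (4.95/2)·√(3.37 µF/76.9 µH) = 0.518.
ω_d = ω_n√(1−ζ²) = 53100 rad/s.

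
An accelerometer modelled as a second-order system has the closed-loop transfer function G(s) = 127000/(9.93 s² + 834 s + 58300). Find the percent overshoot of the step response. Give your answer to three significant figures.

%OS ≈ 12.8%

Dividing through by 9.93: denominator becomes s² + 83.99 s + 5871.
So ω_n = √5871 = 76.6 rad/s and ζ = 83.99/(2·76.6) = 0.548.
%OS = 100·exp(−πζ/√(1−ζ²)) = 12.8%.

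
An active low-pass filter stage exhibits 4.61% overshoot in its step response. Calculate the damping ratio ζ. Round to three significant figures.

ζ = −ln(OS)/√(π² + (ln OS)²). With OS = 0.0461, ln OS = −3.077 and ζ = 3.077/4.397 = 0.700.

ζ ≈ 0.700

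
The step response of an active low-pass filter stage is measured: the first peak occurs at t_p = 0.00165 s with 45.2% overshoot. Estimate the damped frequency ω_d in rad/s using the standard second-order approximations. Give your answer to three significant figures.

t_p = π/ω_d, so ω_d = π/0.00165 = 1900 rad/s.

ω_d ≈ 1900 rad/s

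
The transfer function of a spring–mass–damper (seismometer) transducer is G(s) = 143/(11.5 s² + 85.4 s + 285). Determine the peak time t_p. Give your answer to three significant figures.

Dividing through by 11.5: denominator becomes s² + 7.426 s + 24.78.
So ω_n = √24.78 = 4.98 rad/s and ζ = 7.426/(2·4.98) = 0.746.
The damped frequency ω_d = ω_n√(1−ζ²) = 3.32 rad/s. t_p = π/ω_d = 0.947 s.

t_p ≈ 0.947 s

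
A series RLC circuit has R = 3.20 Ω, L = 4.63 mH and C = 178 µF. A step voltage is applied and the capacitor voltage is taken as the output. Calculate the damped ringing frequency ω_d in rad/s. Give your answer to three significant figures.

ω_d ≈ 1050 rad/s

For a series RLC circuit (capacitor voltage as output), ω_n = 1/√(LC) = 1/√(4.63 mH · 178 µF) = 1100 rad/s.
ζ = (R/2)·√(C/L) = (3.20/2)·√(178 µF/4.63 mH) = 0.314.
ω_d = ω_n√(1−ζ²) = 1050 rad/s.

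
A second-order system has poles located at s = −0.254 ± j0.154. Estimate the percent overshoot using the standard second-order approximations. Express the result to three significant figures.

%OS ≈ 0.562%

|pole| = ω_n = √(0.254² + 0.154²) = 0.297 rad/s; ζ = cos θ = σ/ω_n = 0.855.
Overshoot: exp(−π·0.855/√(1−0.855²)) = 0.00562, i.e. 0.562%.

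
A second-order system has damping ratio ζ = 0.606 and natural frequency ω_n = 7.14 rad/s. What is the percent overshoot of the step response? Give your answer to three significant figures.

For an underdamped second-order system, %OS = 100·exp(−πζ/√(1−ζ²)).
πζ/√(1−ζ²) = π·0.606/√(1−0.367) = 2.393, so %OS = 100·e^(−2.393) = 9.13%.

%OS ≈ 9.13%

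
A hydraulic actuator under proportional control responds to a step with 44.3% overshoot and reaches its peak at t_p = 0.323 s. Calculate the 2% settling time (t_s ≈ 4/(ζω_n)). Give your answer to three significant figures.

t_s ≈ 1.59 s

ζ from %OS: ζ = |ln 0.443|/√(π²+ln²0.443) = 0.251.
From t_p = π/ω_d, ω_d = π/0.323 = 9.73 rad/s, so ω_n = ω_d/√(1−ζ²) = 10.0 rad/s.
t_s ≈ 4/(ζω_n) = 4/(0.251·10.0) = 1.59 s.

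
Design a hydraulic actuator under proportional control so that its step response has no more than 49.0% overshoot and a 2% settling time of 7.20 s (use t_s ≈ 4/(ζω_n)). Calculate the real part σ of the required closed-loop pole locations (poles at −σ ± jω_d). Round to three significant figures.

σ ≈ 0.556

The settling-time spec alone fixes σ = ζω_n = 4/t_s = 4/7.20 = 0.556.
(Overshoot then fixes ζ = 0.221 and hence ω_d = σ·√(1−ζ²)/ζ = 2.45 rad/s.)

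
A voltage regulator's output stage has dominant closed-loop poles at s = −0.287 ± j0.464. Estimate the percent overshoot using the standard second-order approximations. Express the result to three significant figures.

The poles are at −σ ± jω_d with σ = 0.287 and ω_d = 0.464, so ω_n = √(σ²+ω_d²) = 0.546 rad/s and ζ = σ/ω_n = 0.526.
Overshoot: exp(−π·0.526/√(1−0.526²)) = 0.143, i.e. 14.3%.

%OS ≈ 14.3%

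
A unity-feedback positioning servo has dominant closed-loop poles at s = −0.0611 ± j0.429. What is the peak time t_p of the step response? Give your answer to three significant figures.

t_p = π/ω_d with ω_d = 0.429 (the imaginary part), so t_p = 7.32 s.

t_p ≈ 7.32 s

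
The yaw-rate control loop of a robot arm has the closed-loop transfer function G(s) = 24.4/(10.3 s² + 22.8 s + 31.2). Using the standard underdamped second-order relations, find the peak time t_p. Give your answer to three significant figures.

Dividing through by 10.3: denominator becomes s² + 2.214 s + 3.029.
So ω_n = √3.029 = 1.74 rad/s and ζ = 2.214/(2·1.74) = 0.636.
ω_d = 1.74·√(1 − 0.636²) = 1.34 rad/s. t_p = π/ω_d = 2.34 s.

t_p ≈ 2.34 s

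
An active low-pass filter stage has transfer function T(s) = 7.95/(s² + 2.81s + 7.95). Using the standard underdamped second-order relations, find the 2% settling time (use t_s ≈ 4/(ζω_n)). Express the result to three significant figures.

Matching coefficients with s² + 2ζω_n s + ω_n² gives ω_n² = 7.95 ⇒ ω_n = 2.82 rad/s, and ζ = 2.81/(2ω_n) = 0.498.
t_s ≈ 4/(ζω_n) = 4/(0.498·2.82) = 2.85 s.

t_s ≈ 2.85 s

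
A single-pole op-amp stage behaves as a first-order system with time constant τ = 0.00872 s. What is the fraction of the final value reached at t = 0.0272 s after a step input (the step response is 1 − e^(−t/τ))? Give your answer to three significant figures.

y/y_∞ ≈ 0.956

y(t)/y_∞ = 1 − e^(−t/τ) = 1 − e^(−0.0272/0.00872) = 1 − e^(−3.12) = 0.956.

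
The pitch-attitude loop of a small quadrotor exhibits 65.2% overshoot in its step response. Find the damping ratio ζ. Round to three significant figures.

Inverting the overshoot relation: ζ = |ln 0.652|/√(π² + ln²0.652) = 0.135.

ζ ≈ 0.135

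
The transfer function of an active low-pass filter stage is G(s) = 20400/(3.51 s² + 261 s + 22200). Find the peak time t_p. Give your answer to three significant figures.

Dividing through by 3.51: denominator becomes s² + 74.36 s + 6325.
So ω_n = √6325 = 79.5 rad/s and ζ = 74.36/(2·79.5) = 0.467.
ω_d = 79.5·√(1 − 0.467²) = 70.3 rad/s. t_p = π/ω_d = 0.0447 s.

t_p ≈ 0.0447 s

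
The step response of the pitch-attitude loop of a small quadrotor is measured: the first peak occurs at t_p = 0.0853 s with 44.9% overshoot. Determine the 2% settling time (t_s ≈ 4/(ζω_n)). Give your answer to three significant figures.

ζ from %OS: ζ = |ln 0.449|/√(π²+ln²0.449) = 0.247.
From t_p = π/ω_d, ω_d = π/0.0853 = 36.8 rad/s, so ω_n = ω_d/√(1−ζ²) = 38.0 rad/s.
t_s ≈ 4/(ζω_n) = 4/(0.247·38.0) = 0.426 s.

t_s ≈ 0.426 s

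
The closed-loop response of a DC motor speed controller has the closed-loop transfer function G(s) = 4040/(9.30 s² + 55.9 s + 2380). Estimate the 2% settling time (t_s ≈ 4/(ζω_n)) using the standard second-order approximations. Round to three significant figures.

Dividing through by 9.30: denominator becomes s² + 6.011 s + 255.9.
So ω_n = √255.9 = 16.0 rad/s and ζ = 6.011/(2·16.0) = 0.188.
t_s ≈ 4/(ζω_n) = 1.33 s.

t_s ≈ 1.33 s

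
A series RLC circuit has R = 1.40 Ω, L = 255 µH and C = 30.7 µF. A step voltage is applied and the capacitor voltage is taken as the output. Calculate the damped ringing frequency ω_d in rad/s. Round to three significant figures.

For a series RLC circuit (capacitor voltage as output), ω_n = 1/√(LC) = 1/√(255 µH · 30.7 µF) = 11300 rad/s.
ζ = (R/2)·√(C/L) = (1.40/2)·√(30.7 µF/255 µH) = 0.243.
The damped frequency ω_d = ω_n√(1−ζ²) = 11000 rad/s.

ω_d ≈ 11000 rad/s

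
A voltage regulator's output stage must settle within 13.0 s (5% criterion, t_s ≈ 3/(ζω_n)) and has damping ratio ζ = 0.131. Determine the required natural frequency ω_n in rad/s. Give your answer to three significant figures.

Rearranging t_s ≈ 3/(ζω_n) gives ω_n = 3/(ζ·t_s) = 3/(0.131 × 13.0) = 1.76 rad/s.

ω_n ≈ 1.76 rad/s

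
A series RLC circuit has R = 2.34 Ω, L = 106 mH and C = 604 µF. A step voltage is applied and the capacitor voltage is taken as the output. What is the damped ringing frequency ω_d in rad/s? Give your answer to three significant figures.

For a series RLC circuit (capacitor voltage as output), ω_n = 1/√(LC) = 1/√(106 mH · 604 µF) = 125 rad/s.
ζ = (R/2)·√(C/L) = (2.34/2)·√(604 µF/106 mH) = 0.0883.
The damped frequency ω_d = ω_n√(1−ζ²) = 124 rad/s.

ω_d ≈ 124 rad/s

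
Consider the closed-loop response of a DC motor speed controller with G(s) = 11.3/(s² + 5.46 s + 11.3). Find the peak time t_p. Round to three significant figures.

ω_n = √11.3 = 3.36 rad/s; ζ = 5.46/(2·3.36) = 0.812.
ω_d = ω_n√(1−ζ²) = 1.96 rad/s. Then t_p = π/ω_d = 1.60 s.

t_p ≈ 1.60 s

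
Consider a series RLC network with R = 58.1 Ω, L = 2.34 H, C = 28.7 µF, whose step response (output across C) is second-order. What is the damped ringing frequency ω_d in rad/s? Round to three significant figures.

ω_d ≈ 121 rad/s

For a series RLC circuit (capacitor voltage as output), ω_n = 1/√(LC) = 1/√(2.34 H · 28.7 µF) = 122 rad/s.
ζ = (R/2)·√(C/L) = (58.1/2)·√(28.7 µF/2.34 H) = 0.102.
ω_d = ω_n√(1−ζ²) = 121 rad/s.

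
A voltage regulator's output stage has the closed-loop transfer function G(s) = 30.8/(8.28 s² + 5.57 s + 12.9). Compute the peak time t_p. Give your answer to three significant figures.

Dividing through by 8.28: denominator becomes s² + 0.6727 s + 1.558.
So ω_n = √1.558 = 1.25 rad/s and ζ = 0.6727/(2·1.25) = 0.269.
ω_d = ω_n√(1−ζ²) = 1.20 rad/s. t_p = π/ω_d = 2.61 s.

t_p ≈ 2.61 s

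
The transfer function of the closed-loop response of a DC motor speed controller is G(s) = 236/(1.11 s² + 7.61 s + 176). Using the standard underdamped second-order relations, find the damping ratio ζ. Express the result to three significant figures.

ζ ≈ 0.272

Dividing through by 1.11: denominator becomes s² + 6.856 s + 158.6.
So ω_n = √158.6 = 12.6 rad/s and ζ = 6.856/(2·12.6) = 0.272.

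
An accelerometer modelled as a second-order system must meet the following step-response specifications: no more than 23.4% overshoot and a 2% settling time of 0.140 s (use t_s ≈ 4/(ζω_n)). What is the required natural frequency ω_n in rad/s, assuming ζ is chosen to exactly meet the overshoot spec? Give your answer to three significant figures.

ω_n ≈ 68.1 rad/s

From %OS = 100·exp(−πζ/√(1−ζ²)), invert to get ζ = −ln(OS)/√(π² + ln²(OS)) with OS = 0.234.
−ln 0.234 = 1.452, so ζ = 1.452/√(π² + 2.110) = 0.420.
From t_s ≈ 4/(ζω_n): ω_n = 4/(ζ·t_s) = 4/(0.420·0.140) = 68.1 rad/s.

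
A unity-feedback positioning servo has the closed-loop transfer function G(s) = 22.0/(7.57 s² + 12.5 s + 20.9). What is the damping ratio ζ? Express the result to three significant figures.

ζ ≈ 0.497

Dividing through by 7.57: denominator becomes s² + 1.651 s + 2.761.
So ω_n = √2.761 = 1.66 rad/s and ζ = 1.651/(2·1.66) = 0.497.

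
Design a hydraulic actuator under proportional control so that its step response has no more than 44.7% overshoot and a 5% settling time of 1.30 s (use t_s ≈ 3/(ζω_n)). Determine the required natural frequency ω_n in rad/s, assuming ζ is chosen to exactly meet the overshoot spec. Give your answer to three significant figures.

Inverting the overshoot relation: ζ = |ln 0.447|/√(π² + ln²0.447) = 0.248.
From t_s ≈ 3/(ζω_n): ω_n = 3/(ζ·t_s) = 3/(0.248·1.30) = 9.29 rad/s.

ω_n ≈ 9.29 rad/s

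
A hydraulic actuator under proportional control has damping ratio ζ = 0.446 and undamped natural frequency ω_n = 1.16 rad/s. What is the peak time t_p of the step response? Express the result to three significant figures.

t_p ≈ 3.03 s

The damped frequency is ω_d = ω_n√(1−ζ²) = 1.16·√(1−0.199) = 1.04 rad/s.
Peak time t_p = π/ω_d = π/1.04 = 3.03 s.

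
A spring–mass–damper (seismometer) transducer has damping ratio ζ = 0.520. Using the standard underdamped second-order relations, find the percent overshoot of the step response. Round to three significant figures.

%OS ≈ 14.8%

For an underdamped second-order system, %OS = 100·exp(−πζ/√(1−ζ²)).
πζ/√(1−ζ²) = π·0.520/√(1−0.270) = 1.913, so %OS = 100·e^(−1.913) = 14.8%.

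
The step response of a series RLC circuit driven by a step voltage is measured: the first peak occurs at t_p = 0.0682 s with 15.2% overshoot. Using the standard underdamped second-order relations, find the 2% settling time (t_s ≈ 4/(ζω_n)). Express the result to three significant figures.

From the overshoot, ζ = −ln(OS)/√(π²+ln²(OS)) = 0.514.
t_p = π/ω_d ⇒ ω_d = 46.1 rad/s; then ω_n = ω_d/√(1−ζ²) = 53.7 rad/s.
t_s ≈ 4/(ζω_n) = 4/(0.514·53.7) = 0.145 s.

t_s ≈ 0.145 s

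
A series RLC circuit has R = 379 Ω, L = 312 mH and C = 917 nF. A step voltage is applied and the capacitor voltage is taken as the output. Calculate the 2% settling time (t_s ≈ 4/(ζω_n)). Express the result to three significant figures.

For a series RLC circuit (capacitor voltage as output), ω_n = 1/√(LC) = 1/√(312 mH · 917 nF) = 1870 rad/s.
ζ = (R/2)·√(C/L) = (379/2)·√(917 nF/312 mH) = 0.325.
t_s ≈ 4/(ζω_n) = 0.00659 s.

t_s ≈ 0.00659 s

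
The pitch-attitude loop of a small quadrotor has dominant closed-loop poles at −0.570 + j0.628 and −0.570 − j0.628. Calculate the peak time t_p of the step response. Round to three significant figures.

t_p ≈ 5.00 s

t_p = π/ω_d with ω_d = 0.628 (the imaginary part), so t_p = 5.00 s.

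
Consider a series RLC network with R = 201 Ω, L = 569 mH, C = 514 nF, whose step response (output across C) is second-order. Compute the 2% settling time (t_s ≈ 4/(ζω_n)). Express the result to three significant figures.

For a series RLC circuit (capacitor voltage as output), ω_n = 1/√(LC) = 1/√(569 mH · 514 nF) = 1850 rad/s.
ζ = (R/2)·√(C/L) = (201/2)·√(514 nF/569 mH) = 0.0955.
t_s ≈ 4/(ζω_n) = 0.0226 s.

t_s ≈ 0.0226 s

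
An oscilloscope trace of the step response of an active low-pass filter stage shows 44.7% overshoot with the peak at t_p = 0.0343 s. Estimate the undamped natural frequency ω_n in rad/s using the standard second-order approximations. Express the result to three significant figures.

ω_n ≈ 94.6 rad/s

The overshoot fixes ζ = −ln(OS)/√(π²+ln²(OS)) = 0.248.
From t_p = π/ω_d, ω_d = π/0.0343 = 91.6 rad/s, so ω_n = ω_d/√(1−ζ²) = 94.6 rad/s.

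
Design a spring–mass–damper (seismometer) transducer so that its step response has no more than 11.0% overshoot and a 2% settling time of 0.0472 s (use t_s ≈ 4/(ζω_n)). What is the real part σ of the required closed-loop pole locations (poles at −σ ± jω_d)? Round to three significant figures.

σ ≈ 84.7

The settling-time spec alone fixes σ = ζω_n = 4/t_s = 4/0.0472 = 84.7.
(Overshoot then fixes ζ = 0.575 and hence ω_d = σ·√(1−ζ²)/ζ = 121 rad/s.)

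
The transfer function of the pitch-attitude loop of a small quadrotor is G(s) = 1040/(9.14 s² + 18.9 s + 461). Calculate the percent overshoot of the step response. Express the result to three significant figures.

%OS ≈ 63.0%

Dividing through by 9.14: denominator becomes s² + 2.068 s + 50.44.
So ω_n = √50.44 = 7.10 rad/s and ζ = 2.068/(2·7.10) = 0.146.
%OS = 100·exp(−πζ/√(1−ζ²)) = 63.0%.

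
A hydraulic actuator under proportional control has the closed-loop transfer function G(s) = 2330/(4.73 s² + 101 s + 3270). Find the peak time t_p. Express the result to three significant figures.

t_p ≈ 0.131 s

Dividing through by 4.73: denominator becomes s² + 21.35 s + 691.3.
So ω_n = √691.3 = 26.3 rad/s and ζ = 21.35/(2·26.3) = 0.406.
ω_d = 26.3·√(1 − 0.406²) = 24.0 rad/s. t_p = π/ω_d = 0.131 s.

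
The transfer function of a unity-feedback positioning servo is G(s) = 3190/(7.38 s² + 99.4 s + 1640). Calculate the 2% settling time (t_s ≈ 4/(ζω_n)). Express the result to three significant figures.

t_s ≈ 0.594 s

Dividing through by 7.38: denominator becomes s² + 13.47 s + 222.2.
So ω_n = √222.2 = 14.9 rad/s and ζ = 13.47/(2·14.9) = 0.452.
t_s ≈ 4/(ζω_n) = 0.594 s.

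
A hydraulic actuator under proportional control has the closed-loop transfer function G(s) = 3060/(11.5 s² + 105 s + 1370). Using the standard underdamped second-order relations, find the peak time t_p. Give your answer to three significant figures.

t_p ≈ 0.317 s

Dividing through by 11.5: denominator becomes s² + 9.130 s + 119.1.
So ω_n = √119.1 = 10.9 rad/s and ζ = 9.130/(2·10.9) = 0.418.
The damped frequency ω_d = ω_n√(1−ζ²) = 9.91 rad/s. t_p = π/ω_d = 0.317 s.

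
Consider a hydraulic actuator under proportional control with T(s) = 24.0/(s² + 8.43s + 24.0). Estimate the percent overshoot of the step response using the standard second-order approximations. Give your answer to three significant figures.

Comparing the denominator to s² + 2ζω_n s + ω_n²: ω_n = √24.0 = 4.90 rad/s, and 2ζω_n = 8.43 so ζ = 8.43/(2·4.90) = 0.860.
Overshoot: exp(−π·0.860/√(1−0.860²)) = 0.00497, i.e. 0.497%.

%OS ≈ 0.497%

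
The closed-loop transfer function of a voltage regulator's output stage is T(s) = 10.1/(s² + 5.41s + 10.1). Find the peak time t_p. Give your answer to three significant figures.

Comparing the denominator to s² + 2ζω_n s + ω_n²: ω_n = √10.1 = 3.18 rad/s, and 2ζω_n = 5.41 so ζ = 5.41/(2·3.18) = 0.851.
The damped frequency ω_d = ω_n√(1−ζ²) = 1.67 rad/s. Then t_p = π/ω_d = 1.88 s.

t_p ≈ 1.88 s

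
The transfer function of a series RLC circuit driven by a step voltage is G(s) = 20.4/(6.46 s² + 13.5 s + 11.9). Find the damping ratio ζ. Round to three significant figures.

Dividing through by 6.46: denominator becomes s² + 2.090 s + 1.842.
So ω_n = √1.842 = 1.36 rad/s and ζ = 2.090/(2·1.36) = 0.770.

ζ ≈ 0.770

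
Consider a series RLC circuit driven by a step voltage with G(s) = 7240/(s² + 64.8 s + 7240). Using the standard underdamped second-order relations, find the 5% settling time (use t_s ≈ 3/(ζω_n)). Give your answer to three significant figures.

t_s ≈ 0.0926 s

Matching coefficients with s² + 2ζω_n s + ω_n² gives ω_n² = 7240 ⇒ ω_n = 85.1 rad/s, and ζ = 64.8/(2ω_n) = 0.381.
t_s ≈ 3/(ζω_n) = 3/(0.381·85.1) = 0.0926 s.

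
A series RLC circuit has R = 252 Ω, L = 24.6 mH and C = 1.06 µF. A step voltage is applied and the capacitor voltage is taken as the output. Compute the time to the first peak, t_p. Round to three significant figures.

t_p ≈ 0.000903 s

For a series RLC circuit (capacitor voltage as output), ω_n = 1/√(LC) = 1/√(24.6 mH · 1.06 µF) = 6190 rad/s.
ζ = (R/2)·√(C/L) = (252/2)·√(1.06 µF/24.6 mH) = 0.827.
ω_d = ω_n√(1−ζ²) = 3480 rad/s. t_p = π/ω_d = 0.000903 s.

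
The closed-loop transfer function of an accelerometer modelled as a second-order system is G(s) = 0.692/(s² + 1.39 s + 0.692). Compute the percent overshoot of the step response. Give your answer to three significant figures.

%OS ≈ 0.843%

Comparing the denominator to s² + 2ζω_n s + ω_n²: ω_n = √0.692 = 0.832 rad/s, and 2ζω_n = 1.39 so ζ = 1.39/(2·0.832) = 0.835.
%OS = 100 e^{−πζ/√(1−ζ²)} with ζ = 0.835 gives 0.843%.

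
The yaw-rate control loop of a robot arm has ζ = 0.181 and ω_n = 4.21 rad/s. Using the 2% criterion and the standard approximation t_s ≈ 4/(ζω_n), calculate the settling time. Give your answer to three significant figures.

t_s ≈ 5.25 s

t_s ≈ 4/(ζω_n) = 4/(0.181 × 4.21) = 5.25 s.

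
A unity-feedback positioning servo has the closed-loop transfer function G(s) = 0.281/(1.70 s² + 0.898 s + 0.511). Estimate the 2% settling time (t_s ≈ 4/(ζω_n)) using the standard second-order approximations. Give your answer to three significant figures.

t_s ≈ 15.1 s

Dividing through by 1.70: denominator becomes s² + 0.5282 s + 0.3006.
So ω_n = √0.3006 = 0.548 rad/s and ζ = 0.5282/(2·0.548) = 0.482.
t_s ≈ 4/(ζω_n) = 15.1 s.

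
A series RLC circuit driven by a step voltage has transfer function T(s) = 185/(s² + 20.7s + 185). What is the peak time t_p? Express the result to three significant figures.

t_p ≈ 0.356 s

Comparing the denominator to s² + 2ζω_n s + ω_n²: ω_n = √185 = 13.6 rad/s, and 2ζω_n = 20.7 so ζ = 20.7/(2·13.6) = 0.761.
ω_d = ω_n√(1−ζ²) = 8.82 rad/s. Then t_p = π/ω_d = 0.356 s.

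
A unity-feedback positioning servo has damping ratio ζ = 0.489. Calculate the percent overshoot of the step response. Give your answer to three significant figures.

%OS ≈ 17.2%

For an underdamped second-order system, %OS = 100·exp(−πζ/√(1−ζ²)).
πζ/√(1−ζ²) = π·0.489/√(1−0.239) = 1.761, so %OS = 100·e^(−1.761) = 17.2%.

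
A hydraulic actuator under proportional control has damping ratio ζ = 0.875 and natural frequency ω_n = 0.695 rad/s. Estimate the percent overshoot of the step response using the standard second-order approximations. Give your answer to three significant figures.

For an underdamped second-order system, %OS = 100·exp(−πζ/√(1−ζ²)).
πζ/√(1−ζ²) = π·0.875/√(1−0.766) = 5.678, so %OS = 100·e^(−5.678) = 0.342%.

%OS ≈ 0.342%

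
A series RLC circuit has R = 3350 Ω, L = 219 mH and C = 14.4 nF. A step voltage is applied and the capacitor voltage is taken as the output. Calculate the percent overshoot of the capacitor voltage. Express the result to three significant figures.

For a series RLC circuit (capacitor voltage as output), ω_n = 1/√(LC) = 1/√(219 mH · 14.4 nF) = 17800 rad/s.
ζ = (R/2)·√(C/L) = (3350/2)·√(14.4 nF/219 mH) = 0.430.
%OS = 100 e^{−πζ/√(1−ζ²)} with ζ = 0.430 gives 22.4%.

%OS ≈ 22.4%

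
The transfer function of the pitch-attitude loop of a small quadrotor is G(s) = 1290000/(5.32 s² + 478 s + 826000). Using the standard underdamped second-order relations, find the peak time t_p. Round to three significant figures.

Dividing through by 5.32: denominator becomes s² + 89.85 s + 155300.
So ω_n = √155300 = 394 rad/s and ζ = 89.85/(2·394) = 0.114.
The damped frequency ω_d = ω_n√(1−ζ²) = 391 rad/s. t_p = π/ω_d = 0.00803 s.

t_p ≈ 0.00803 s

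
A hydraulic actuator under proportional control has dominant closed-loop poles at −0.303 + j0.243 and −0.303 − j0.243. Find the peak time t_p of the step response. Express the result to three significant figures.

t_p ≈ 12.9 s

t_p = π/ω_d with ω_d = 0.243 (the imaginary part), so t_p = 12.9 s.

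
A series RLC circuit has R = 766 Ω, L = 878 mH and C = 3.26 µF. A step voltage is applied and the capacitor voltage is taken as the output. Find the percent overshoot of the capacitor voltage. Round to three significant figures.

For a series RLC circuit (capacitor voltage as output), ω_n = 1/√(LC) = 1/√(878 mH · 3.26 µF) = 591 rad/s.
ζ = (R/2)·√(C/L) = (766/2)·√(3.26 µF/878 mH) = 0.738.
%OS = 100 e^{−πζ/√(1−ζ²)} with ζ = 0.738 gives 3.22%.

%OS ≈ 3.22%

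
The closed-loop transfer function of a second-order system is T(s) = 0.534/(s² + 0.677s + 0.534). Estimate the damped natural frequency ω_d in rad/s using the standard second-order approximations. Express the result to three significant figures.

ω_d ≈ 0.648 rad/s

ω_n = √0.534 = 0.731 rad/s; ζ = 0.677/(2·0.731) = 0.463.
ω_d = ω_n√(1−ζ²) = 0.648 rad/s.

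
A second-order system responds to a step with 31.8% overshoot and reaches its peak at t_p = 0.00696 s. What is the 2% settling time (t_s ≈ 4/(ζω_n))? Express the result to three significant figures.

From the overshoot, ζ = −ln(OS)/√(π²+ln²(OS)) = 0.343.
From t_p = π/ω_d, ω_d = π/0.00696 = 451 rad/s, so ω_n = ω_d/√(1−ζ²) = 480 rad/s.
t_s ≈ 4/(ζω_n) = 4/(0.343·480) = 0.0243 s.

t_s ≈ 0.0243 s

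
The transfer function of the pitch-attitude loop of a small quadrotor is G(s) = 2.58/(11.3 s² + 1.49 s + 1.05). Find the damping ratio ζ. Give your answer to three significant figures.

ζ ≈ 0.216

Dividing through by 11.3: denominator becomes s² + 0.1319 s + 0.09292.
So ω_n = √0.09292 = 0.305 rad/s and ζ = 0.1319/(2·0.305) = 0.216.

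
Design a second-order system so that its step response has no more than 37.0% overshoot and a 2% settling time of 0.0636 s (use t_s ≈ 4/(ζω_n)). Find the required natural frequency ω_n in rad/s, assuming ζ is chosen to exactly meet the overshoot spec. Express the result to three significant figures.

ω_n ≈ 208 rad/s

From %OS = 100·exp(−πζ/√(1−ζ²)), invert to get ζ = −ln(OS)/√(π² + ln²(OS)) with OS = 0.370.
−ln 0.370 = 0.9943, so ζ = 0.9943/√(π² + 0.9885) = 0.302.
From t_s ≈ 4/(ζω_n): ω_n = 4/(ζ·t_s) = 4/(0.302·0.0636) = 208 rad/s.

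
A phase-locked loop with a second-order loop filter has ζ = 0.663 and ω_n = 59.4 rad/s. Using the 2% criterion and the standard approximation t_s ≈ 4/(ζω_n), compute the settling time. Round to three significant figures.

t_s ≈ 0.102 s

t_s ≈ 4/(ζω_n) = 4/(0.663 × 59.4) = 0.102 s.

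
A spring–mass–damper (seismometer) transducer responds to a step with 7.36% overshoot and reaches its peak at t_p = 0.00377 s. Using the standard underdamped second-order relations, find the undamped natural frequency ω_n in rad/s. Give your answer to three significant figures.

From the overshoot, ζ = −ln(OS)/√(π²+ln²(OS)) = 0.639.
From t_p = π/ω_d, ω_d = π/0.00377 = 833 rad/s, so ω_n = ω_d/√(1−ζ²) = 1080 rad/s.

ω_n ≈ 1080 rad/s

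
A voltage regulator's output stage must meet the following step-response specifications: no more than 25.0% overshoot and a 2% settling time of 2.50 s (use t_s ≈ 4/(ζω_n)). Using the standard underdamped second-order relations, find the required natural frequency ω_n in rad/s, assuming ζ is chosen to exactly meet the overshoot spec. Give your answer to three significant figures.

ω_n ≈ 3.96 rad/s

Inverting the overshoot relation: ζ = |ln 0.250|/√(π² + ln²0.250) = 0.404.
From t_s ≈ 4/(ζω_n): ω_n = 4/(ζ·t_s) = 4/(0.404·2.50) = 3.96 rad/s.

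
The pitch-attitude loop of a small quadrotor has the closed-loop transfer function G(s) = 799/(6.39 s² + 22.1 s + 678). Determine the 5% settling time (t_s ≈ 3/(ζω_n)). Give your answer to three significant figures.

t_s ≈ 1.73 s

Dividing through by 6.39: denominator becomes s² + 3.459 s + 106.1.
So ω_n = √106.1 = 10.3 rad/s and ζ = 3.459/(2·10.3) = 0.168.
t_s ≈ 3/(ζω_n) = 1.73 s.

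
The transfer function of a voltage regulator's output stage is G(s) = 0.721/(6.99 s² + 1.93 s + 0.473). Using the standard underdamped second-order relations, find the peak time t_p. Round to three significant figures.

t_p ≈ 14.2 s

Dividing through by 6.99: denominator becomes s² + 0.2761 s + 0.06767.
So ω_n = √0.06767 = 0.260 rad/s and ζ = 0.2761/(2·0.260) = 0.531.
ω_d = 0.260·√(1 − 0.531²) = 0.220 rad/s. t_p = π/ω_d = 14.2 s.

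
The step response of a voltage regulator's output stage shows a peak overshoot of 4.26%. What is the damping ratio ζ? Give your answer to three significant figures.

ζ ≈ 0.709

From %OS = 100·exp(−πζ/√(1−ζ²)), invert to get ζ = −ln(OS)/√(π² + ln²(OS)) with OS = 0.0426.
−ln 0.0426 = 3.156, so ζ = 3.156/√(π² + 9.960) = 0.709.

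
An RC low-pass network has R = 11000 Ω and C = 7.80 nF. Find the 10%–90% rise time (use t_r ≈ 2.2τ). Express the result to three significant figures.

τ = RC = 11000 × 7.80 nF = 0.0000858 s.
t_r ≈ 2.2τ = 0.000189 s.

t_r ≈ 0.000189 s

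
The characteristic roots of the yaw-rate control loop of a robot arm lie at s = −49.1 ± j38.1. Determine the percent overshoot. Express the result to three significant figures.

|pole| = ω_n = √(49.1² + 38.1²) = 62.1 rad/s; ζ = cos θ = σ/ω_n = 0.790.
%OS = 100·exp(−πζ/√(1−ζ²)) = 1.74%.

%OS ≈ 1.74%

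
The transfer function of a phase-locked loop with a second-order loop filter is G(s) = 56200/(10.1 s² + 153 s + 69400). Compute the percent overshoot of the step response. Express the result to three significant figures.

Dividing through by 10.1: denominator becomes s² + 15.15 s + 6871.
So ω_n = √6871 = 82.9 rad/s and ζ = 15.15/(2·82.9) = 0.0914.
%OS = 100 e^{−πζ/√(1−ζ²)} with ζ = 0.0914 gives 75.0%.

%OS ≈ 75.0%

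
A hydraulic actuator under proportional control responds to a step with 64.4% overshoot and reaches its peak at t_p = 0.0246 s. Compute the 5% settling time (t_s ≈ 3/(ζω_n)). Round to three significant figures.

ζ from %OS: ζ = |ln 0.644|/√(π²+ln²0.644) = 0.139.
t_p = π/ω_d ⇒ ω_d = 128 rad/s; then ω_n = ω_d/√(1−ζ²) = 129 rad/s.
t_s ≈ 3/(ζω_n) = 3/(0.139·129) = 0.168 s.

t_s ≈ 0.168 s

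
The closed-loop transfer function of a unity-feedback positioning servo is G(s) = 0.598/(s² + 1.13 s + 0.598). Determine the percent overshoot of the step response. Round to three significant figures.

%OS ≈ 3.47%

ω_n = √0.598 = 0.773 rad/s; ζ = 1.13/(2·0.773) = 0.731.
%OS = 100·exp(−πζ/√(1−ζ²)) = 3.47%.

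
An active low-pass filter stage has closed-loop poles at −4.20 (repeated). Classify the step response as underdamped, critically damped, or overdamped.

critically damped

Since there is a repeated negative-real pole, the response is critically damped.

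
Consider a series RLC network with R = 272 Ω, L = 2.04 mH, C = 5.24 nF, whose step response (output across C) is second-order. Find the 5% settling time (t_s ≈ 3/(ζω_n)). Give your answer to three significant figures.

For a series RLC circuit (capacitor voltage as output), ω_n = 1/√(LC) = 1/√(2.04 mH · 5.24 nF) = 306000 rad/s.
ζ = (R/2)·√(C/L) = (272/2)·√(5.24 nF/2.04 mH) = 0.218.
t_s ≈ 3/(ζω_n) = 0.0000450 s.

t_s ≈ 0.0000450 s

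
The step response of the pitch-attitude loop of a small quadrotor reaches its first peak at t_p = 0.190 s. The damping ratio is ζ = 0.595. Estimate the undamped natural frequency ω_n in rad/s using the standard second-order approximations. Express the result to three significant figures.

Peak time t_p = π/ω_d, so ω_d = π/t_p = π/0.190 = 16.5 rad/s.
ω_n = ω_d/√(1−ζ²) = 16.5/√0.646 = 20.6 rad/s.

ω_n ≈ 20.6 rad/s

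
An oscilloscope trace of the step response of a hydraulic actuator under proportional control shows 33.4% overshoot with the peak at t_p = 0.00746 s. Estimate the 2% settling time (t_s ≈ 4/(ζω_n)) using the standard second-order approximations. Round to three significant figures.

t_s ≈ 0.0272 s

The overshoot fixes ζ = −ln(OS)/√(π²+ln²(OS)) = 0.330.
From t_p = π/ω_d, ω_d = π/0.00746 = 421 rad/s, so ω_n = ω_d/√(1−ζ²) = 446 rad/s.
t_s ≈ 4/(ζω_n) = 4/(0.330·446) = 0.0272 s.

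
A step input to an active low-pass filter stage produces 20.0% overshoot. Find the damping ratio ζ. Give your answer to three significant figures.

ζ ≈ 0.456

From %OS = 100·exp(−πζ/√(1−ζ²)), invert to get ζ = −ln(OS)/√(π² + ln²(OS)) with OS = 0.200.
−ln 0.200 = 1.609, so ζ = 1.609/√(π² + 2.590) = 0.456.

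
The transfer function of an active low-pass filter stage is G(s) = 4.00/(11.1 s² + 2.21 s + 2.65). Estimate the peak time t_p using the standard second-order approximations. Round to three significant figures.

Dividing through by 11.1: denominator becomes s² + 0.1991 s + 0.2387.
So ω_n = √0.2387 = 0.489 rad/s and ζ = 0.1991/(2·0.489) = 0.204.
ω_d = ω_n√(1−ζ²) = 0.478 rad/s. t_p = π/ω_d = 6.57 s.

t_p ≈ 6.57 s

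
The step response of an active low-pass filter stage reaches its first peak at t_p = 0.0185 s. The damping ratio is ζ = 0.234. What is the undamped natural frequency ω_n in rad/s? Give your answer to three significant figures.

Peak time t_p = π/ω_d, so ω_d = π/t_p = π/0.0185 = 170 rad/s.
ω_n = ω_d/√(1−ζ²) = 170/√0.945 = 175 rad/s.

ω_n ≈ 175 rad/s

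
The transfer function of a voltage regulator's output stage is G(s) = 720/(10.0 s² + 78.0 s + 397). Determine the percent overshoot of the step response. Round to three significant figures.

%OS ≈ 8.41%

Dividing through by 10.0: denominator becomes s² + 7.800 s + 39.70.
So ω_n = √39.70 = 6.30 rad/s and ζ = 7.800/(2·6.30) = 0.619.
%OS = 100 e^{−πζ/√(1−ζ²)} with ζ = 0.619 gives 8.41%.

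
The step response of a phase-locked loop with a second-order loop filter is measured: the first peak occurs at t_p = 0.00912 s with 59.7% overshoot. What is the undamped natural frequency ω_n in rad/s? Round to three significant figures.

The overshoot fixes ζ = −ln(OS)/√(π²+ln²(OS)) = 0.162.
From t_p = π/ω_d, ω_d = π/0.00912 = 344 rad/s, so ω_n = ω_d/√(1−ζ²) = 349 rad/s.

ω_n ≈ 349 rad/s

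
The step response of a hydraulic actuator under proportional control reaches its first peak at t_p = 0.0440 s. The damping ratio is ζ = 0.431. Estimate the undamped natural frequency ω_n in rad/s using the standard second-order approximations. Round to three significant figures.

ω_n ≈ 79.1 rad/s

Peak time t_p = π/ω_d, so ω_d = π/t_p = π/0.0440 = 71.4 rad/s.
ω_n = ω_d/√(1−ζ²) = 71.4/√0.814 = 79.1 rad/s.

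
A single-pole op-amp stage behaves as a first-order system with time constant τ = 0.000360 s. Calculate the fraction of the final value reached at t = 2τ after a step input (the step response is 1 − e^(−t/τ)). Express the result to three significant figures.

y(t)/y_∞ = 1 − e^(−t/τ) = 1 − e^(−2) = 1 − e^(−2.00) = 0.865.

y/y_∞ ≈ 0.865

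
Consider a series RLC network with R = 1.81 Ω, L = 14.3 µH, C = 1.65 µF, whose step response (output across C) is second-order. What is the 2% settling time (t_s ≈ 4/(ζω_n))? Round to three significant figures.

t_s ≈ 0.0000632 s

For a series RLC circuit (capacitor voltage as output), ω_n = 1/√(LC) = 1/√(14.3 µH · 1.65 µF) = 206000 rad/s.
ζ = (R/2)·√(C/L) = (1.81/2)·√(1.65 µF/14.3 µH) = 0.307.
t_s ≈ 4/(ζω_n) = 0.0000632 s.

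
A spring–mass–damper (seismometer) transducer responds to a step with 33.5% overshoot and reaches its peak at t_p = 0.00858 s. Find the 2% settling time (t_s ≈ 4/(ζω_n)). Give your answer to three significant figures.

The overshoot fixes ζ = −ln(OS)/√(π²+ln²(OS)) = 0.329.
t_p = π/ω_d ⇒ ω_d = 366 rad/s; then ω_n = ω_d/√(1−ζ²) = 388 rad/s.
t_s ≈ 4/(ζω_n) = 4/(0.329·388) = 0.0314 s.

t_s ≈ 0.0314 s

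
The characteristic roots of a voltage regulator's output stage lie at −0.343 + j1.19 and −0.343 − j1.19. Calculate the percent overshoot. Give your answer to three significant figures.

|pole| = ω_n = √(0.343² + 1.19²) = 1.24 rad/s; ζ = cos θ = σ/ω_n = 0.277.
%OS = 100 e^{−πζ/√(1−ζ²)} with ζ = 0.277 gives 40.4%.

%OS ≈ 40.4%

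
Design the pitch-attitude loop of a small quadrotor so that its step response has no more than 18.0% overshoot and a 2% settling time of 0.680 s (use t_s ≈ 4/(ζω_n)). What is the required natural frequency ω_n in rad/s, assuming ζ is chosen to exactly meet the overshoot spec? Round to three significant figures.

ω_n ≈ 12.3 rad/s

ζ = −ln(OS)/√(π² + (ln OS)²). With OS = 0.180, ln OS = −1.715 and ζ = 1.715/3.579 = 0.479.
Then ω_n = 4/(ζ t_s) = 4/(0.479 × 0.680) = 12.3 rad/s.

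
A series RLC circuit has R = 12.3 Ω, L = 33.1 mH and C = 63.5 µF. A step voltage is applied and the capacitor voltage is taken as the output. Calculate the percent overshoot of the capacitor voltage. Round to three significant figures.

%OS ≈ 41.5%

For a series RLC circuit (capacitor voltage as output), ω_n = 1/√(LC) = 1/√(33.1 mH · 63.5 µF) = 690 rad/s.
ζ = (R/2)·√(C/L) = (12.3/2)·√(63.5 µF/33.1 mH) = 0.269.
Overshoot: exp(−π·0.269/√(1−0.269²)) = 0.415, i.e. 41.5%.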